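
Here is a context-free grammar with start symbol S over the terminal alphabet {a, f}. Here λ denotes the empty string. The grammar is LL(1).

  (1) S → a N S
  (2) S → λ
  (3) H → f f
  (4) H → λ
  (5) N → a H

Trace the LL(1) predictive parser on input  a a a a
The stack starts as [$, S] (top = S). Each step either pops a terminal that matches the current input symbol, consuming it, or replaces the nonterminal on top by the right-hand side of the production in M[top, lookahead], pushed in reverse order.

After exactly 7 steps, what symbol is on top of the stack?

N

     Stack    Input      Action
  1  $ S      a a a a $  expand S → a N S
  2  $ S N a  a a a a $  match a
  3  $ S N    a a a $    expand N → a H
  4  $ S H a  a a a $    match a
  5  $ S H    a a $      expand H → λ
  6  $ S      a a $      expand S → a N S
  7  $ S N a  a a $      match a
Stack after step 7: $ S N (top = N).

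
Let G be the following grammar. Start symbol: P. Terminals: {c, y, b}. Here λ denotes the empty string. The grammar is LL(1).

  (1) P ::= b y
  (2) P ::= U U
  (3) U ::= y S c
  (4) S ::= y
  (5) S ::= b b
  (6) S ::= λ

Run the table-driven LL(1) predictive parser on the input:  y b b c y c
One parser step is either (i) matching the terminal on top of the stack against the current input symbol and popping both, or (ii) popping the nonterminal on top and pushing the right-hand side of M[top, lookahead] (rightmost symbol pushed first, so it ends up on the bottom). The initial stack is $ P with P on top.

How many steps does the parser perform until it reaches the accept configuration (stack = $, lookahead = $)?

11

      Stack      Input          Action
   1  $ P        y b b c y c $  expand P ::= U U
   2  $ U U      y b b c y c $  expand U ::= y S c
   3  $ U c S y  y b b c y c $  match y
   4  $ U c S    b b c y c $    expand S ::= b b
   5  $ U c b b  b b c y c $    match b
   6  $ U c b    b c y c $      match b
   7  $ U c      c y c $        match c
   8  $ U        y c $          expand U ::= y S c
   9  $ c S y    y c $          match y
  10  $ c S      c $            expand S ::= λ
  11  $ c        c $            match c
Accept reached after 11 steps.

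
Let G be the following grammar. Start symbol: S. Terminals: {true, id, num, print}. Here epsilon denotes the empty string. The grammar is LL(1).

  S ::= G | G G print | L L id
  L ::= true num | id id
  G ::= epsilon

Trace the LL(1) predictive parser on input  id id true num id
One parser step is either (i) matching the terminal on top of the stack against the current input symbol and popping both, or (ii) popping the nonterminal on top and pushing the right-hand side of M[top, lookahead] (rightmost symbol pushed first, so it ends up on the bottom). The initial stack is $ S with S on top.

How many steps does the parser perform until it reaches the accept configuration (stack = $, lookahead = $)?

step 1: stack=$ S  input=id id true num id $  — expand S ::= L L id
step 2: stack=$ id L L  input=id id true num id $  — expand L ::= id id
step 3: stack=$ id L id id  input=id id true num id $  — match id
step 4: stack=$ id L id  input=id true num id $  — match id
step 5: stack=$ id L  input=true num id $  — expand L ::= true num
step 6: stack=$ id num true  input=true num id $  — match true
step 7: stack=$ id num  input=num id $  — match num
step 8: stack=$ id  input=id $  — match id
Accept reached after 8 steps.

8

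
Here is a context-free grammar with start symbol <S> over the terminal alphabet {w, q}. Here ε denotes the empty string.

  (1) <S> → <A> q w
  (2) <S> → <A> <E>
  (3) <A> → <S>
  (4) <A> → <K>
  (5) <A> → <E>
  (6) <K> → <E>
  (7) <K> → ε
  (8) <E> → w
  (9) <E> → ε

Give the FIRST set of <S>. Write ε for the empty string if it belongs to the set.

FIRST(<E>) = {ε, w}
FIRST(<K>) = {ε, w}  (via <E>)
FIRST(<S>) = {ε, q, w}  (via <A> q w, <A> <E>)
FIRST(<A>) = {ε, q, w}  (via <S>, <K>, <E>)

{ε, q, w}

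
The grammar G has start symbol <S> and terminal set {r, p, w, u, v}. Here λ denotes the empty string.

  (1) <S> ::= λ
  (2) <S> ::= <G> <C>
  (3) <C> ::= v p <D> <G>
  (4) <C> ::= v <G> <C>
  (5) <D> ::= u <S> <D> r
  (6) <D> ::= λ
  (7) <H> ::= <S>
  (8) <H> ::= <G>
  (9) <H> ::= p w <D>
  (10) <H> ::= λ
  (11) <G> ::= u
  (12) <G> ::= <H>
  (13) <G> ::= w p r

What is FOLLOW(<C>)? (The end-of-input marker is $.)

{$, r, u, v}

FIRST(<C>): from <C>::=v p <D> <G> we get {v}; from <C>::=v <G> <C> we get {v}. So FIRST(<C>) = {v}.
FIRST(<D>): from <D>::=u <S> <D> r we get {u}; from <D>::=λ we get {λ}. So FIRST(<D>) = {λ, u}.
FIRST(<S>): from <S>::=λ we get {λ}; from <S>::=<G> <C> we get {p, u, v, w}. So FIRST(<S>) = {λ, p, u, v, w}.
FIRST(<H>): from <H>::=<S> we get {λ, p, u, v, w}; from <H>::=<G> we get {λ, p, u, v, w}; from <H>::=p w <D> we get {p}; from <H>::=λ we get {λ}. So FIRST(<H>) = {λ, p, u, v, w}.
FIRST(<G>): from <G>::=u we get {u}; from <G>::=<H> we get {λ, p, u, v, w}; from <G>::=w p r we get {w}. So FIRST(<G>) = {λ, p, u, v, w}.
FOLLOW(<S>) includes $ since <S> is the start symbol.
FOLLOW(<S>): in <D>::=u <S> <D> r, <S> is followed by <D> r with FIRST {r, u}; in <H>::=<S>, the suffix after <S> is empty, so FOLLOW(<S>) ⊇ FOLLOW(<H>) = {$, r, u, v}. Thus FOLLOW(<S>) = {$, r, u, v}.
FOLLOW(<C>): in <S>::=<G> <C>, the suffix after <C> is empty, so FOLLOW(<C>) ⊇ FOLLOW(<S>) = {$, r, u, v}; in <C>::=v <G> <C>, the suffix after <C> is empty (adds nothing new). Thus FOLLOW(<C>) = {$, r, u, v}.
FOLLOW(<D>): in <C>::=v p <D> <G>, <D> is followed by <G> with FIRST {λ, p, u, v, w}; in <C>::=v p <D> <G>, the suffix after <D> is nullable, so FOLLOW(<D>) ⊇ FOLLOW(<C>) = {$, r, u, v}; in <D>::=u <S> <D> r, <D> is followed by r with FIRST {r}; in <H>::=p w <D>, the suffix after <D> is empty, so FOLLOW(<D>) ⊇ FOLLOW(<H>) = {$, r, u, v}. Thus FOLLOW(<D>) = {$, p, r, u, v, w}.
FOLLOW(<H>): in <G>::=<H>, the suffix after <H> is empty, so FOLLOW(<H>) ⊇ FOLLOW(<G>) = {$, r, u, v}. Thus FOLLOW(<H>) = {$, r, u, v}.
FOLLOW(<G>): in <S>::=<G> <C>, <G> is followed by <C> with FIRST {v}; in <C>::=v p <D> <G>, the suffix after <G> is empty, so FOLLOW(<G>) ⊇ FOLLOW(<C>) = {$, r, u, v}; in <C>::=v <G> <C>, <G> is followed by <C> with FIRST {v}; in <H>::=<G>, the suffix after <G> is empty, so FOLLOW(<G>) ⊇ FOLLOW(<H>) = {$, r, u, v}. Thus FOLLOW(<G>) = {$, r, u, v}.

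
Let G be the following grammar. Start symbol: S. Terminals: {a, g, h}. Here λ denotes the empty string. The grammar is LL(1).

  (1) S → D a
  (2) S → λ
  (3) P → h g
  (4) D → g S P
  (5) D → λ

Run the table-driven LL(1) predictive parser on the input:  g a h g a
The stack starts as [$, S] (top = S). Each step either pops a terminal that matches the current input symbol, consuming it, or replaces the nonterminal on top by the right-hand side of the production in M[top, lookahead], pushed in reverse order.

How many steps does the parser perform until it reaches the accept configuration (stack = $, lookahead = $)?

step 1: stack=$ S  input=g a h g a $  — expand S → D a
step 2: stack=$ a D  input=g a h g a $  — expand D → g S P
step 3: stack=$ a P S g  input=g a h g a $  — match g
step 4: stack=$ a P S  input=a h g a $  — expand S → D a
step 5: stack=$ a P a D  input=a h g a $  — expand D → λ
step 6: stack=$ a P a  input=a h g a $  — match a
step 7: stack=$ a P  input=h g a $  — expand P → h g
step 8: stack=$ a g h  input=h g a $  — match h
step 9: stack=$ a g  input=g a $  — match g
step 10: stack=$ a  input=a $  — match a
Accept reached after 10 steps.

10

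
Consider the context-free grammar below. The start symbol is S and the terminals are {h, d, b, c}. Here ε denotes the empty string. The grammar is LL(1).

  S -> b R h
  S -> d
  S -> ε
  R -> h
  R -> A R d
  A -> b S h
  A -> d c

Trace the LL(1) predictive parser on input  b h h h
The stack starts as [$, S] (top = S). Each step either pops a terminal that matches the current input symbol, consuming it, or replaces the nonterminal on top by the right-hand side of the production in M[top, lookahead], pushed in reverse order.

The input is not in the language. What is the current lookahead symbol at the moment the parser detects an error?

step 1: stack=$ S  input=b h h h $  — expand S -> b R h
step 2: stack=$ h R b  input=b h h h $  — match b
step 3: stack=$ h R  input=h h h $  — expand R -> h
step 4: stack=$ h h  input=h h h $  — match h
step 5: stack=$ h  input=h h $  — match h
step 6: stack=$  input=h $  — error: stack empty but input remains

h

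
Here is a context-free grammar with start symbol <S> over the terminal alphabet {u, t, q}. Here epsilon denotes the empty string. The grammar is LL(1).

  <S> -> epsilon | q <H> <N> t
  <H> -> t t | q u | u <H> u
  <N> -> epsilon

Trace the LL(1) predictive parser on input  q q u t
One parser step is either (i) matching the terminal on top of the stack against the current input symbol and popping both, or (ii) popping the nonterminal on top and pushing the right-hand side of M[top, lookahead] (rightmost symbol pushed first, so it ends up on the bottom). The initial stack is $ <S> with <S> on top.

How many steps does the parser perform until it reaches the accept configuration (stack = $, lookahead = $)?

     Stack          Input      Action
  1  $ <S>          q q u t $  expand <S> -> q <H> <N> t
  2  $ t <N> <H> q  q q u t $  match q
  3  $ t <N> <H>    q u t $    expand <H> -> q u
  4  $ t <N> u q    q u t $    match q
  5  $ t <N> u      u t $      match u
  6  $ t <N>        t $        expand <N> -> epsilon
  7  $ t            t $        match t
Accept reached after 7 steps.

7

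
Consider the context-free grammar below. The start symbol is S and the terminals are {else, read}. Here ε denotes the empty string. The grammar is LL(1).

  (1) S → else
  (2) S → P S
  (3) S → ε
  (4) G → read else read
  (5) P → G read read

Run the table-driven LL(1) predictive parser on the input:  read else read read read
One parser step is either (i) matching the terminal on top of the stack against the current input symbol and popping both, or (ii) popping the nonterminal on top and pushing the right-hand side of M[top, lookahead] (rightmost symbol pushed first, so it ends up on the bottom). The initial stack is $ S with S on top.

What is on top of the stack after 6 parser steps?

read

step 1: stack=$ S  input=read else read read read $  — expand S → P S
step 2: stack=$ S P  input=read else read read read $  — expand P → G read read
step 3: stack=$ S read read G  input=read else read read read $  — expand G → read else read
step 4: stack=$ S read read read else read  input=read else read read read $  — match read
step 5: stack=$ S read read read else  input=else read read read $  — match else
step 6: stack=$ S read read read  input=read read read $  — match read
Stack after step 6: $ S read read (top = read).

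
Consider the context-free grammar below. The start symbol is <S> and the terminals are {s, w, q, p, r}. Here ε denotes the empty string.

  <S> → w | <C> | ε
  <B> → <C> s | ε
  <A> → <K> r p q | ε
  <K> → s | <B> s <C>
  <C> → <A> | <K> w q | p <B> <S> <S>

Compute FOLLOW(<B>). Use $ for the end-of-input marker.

{$, p, r, s, w}

FIRST(<S>): from <S>→w we get {w}; from <S>→<C> we get {ε, p, s}; from <S>→ε we get {ε}. So FIRST(<S>) = {ε, p, s, w}.
FIRST(<B>): from <B>→<C> s we get {p, s}; from <B>→ε we get {ε}. So FIRST(<B>) = {ε, p, s}.
FIRST(<K>): from <K>→s we get {s}; from <K>→<B> s <C> we get {p, s}. So FIRST(<K>) = {p, s}.
FIRST(<A>): from <A>→<K> r p q we get {p, s}; from <A>→ε we get {ε}. So FIRST(<A>) = {ε, p, s}.
FIRST(<C>): from <C>→<A> we get {ε, p, s}; from <C>→<K> w q we get {p, s}; from <C>→p <B> <S> <S> we get {p}. So FIRST(<C>) = {ε, p, s}.
FOLLOW(<S>) includes $ since <S> is the start symbol.
FOLLOW(<K>): in <A>→<K> r p q, <K> is followed by r p q with FIRST {r}; in <C>→<K> w q, <K> is followed by w q with FIRST {w}. Thus FOLLOW(<K>) = {r, w}.
FOLLOW(<S>): in <C>→p <B> <S> <S> (occurrence 1), <S> is followed by <S> with FIRST {ε, p, s, w}; in <C>→p <B> <S> <S> (occurrence 1), the suffix after <S> is nullable, so FOLLOW(<S>) ⊇ FOLLOW(<C>) = {$, p, r, s, w}; in <C>→p <B> <S> <S> (occurrence 2), the suffix after <S> is empty, so FOLLOW(<S>) ⊇ FOLLOW(<C>) = {$, p, r, s, w}. Thus FOLLOW(<S>) = {$, p, r, s, w}.
FOLLOW(<C>): in <S>→<C>, the suffix after <C> is empty, so FOLLOW(<C>) ⊇ FOLLOW(<S>) = {$, p, r, s, w}; in <B>→<C> s, <C> is followed by s with FIRST {s}; in <K>→<B> s <C>, the suffix after <C> is empty, so FOLLOW(<C>) ⊇ FOLLOW(<K>) = {r, w}. Thus FOLLOW(<C>) = {$, p, r, s, w}.
FOLLOW(<B>): in <K>→<B> s <C>, <B> is followed by s <C> with FIRST {s}; in <C>→p <B> <S> <S>, <B> is followed by <S> <S> with FIRST {ε, p, s, w}; in <C>→p <B> <S> <S>, the suffix after <B> is nullable, so FOLLOW(<B>) ⊇ FOLLOW(<C>) = {$, p, r, s, w}. Thus FOLLOW(<B>) = {$, p, r, s, w}.
FOLLOW(<A>): in <C>→<A>, the suffix after <A> is empty, so FOLLOW(<A>) ⊇ FOLLOW(<C>) = {$, p, r, s, w}. Thus FOLLOW(<A>) = {$, p, r, s, w}.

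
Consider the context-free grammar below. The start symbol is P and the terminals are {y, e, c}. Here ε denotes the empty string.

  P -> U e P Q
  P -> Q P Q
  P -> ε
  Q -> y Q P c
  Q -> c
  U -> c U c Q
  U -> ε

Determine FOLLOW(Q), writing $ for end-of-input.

{$, c, e, y}

FIRST(Q) = {c, y}
FIRST(U) = {ε, c}
FIRST(P) = {ε, c, e, y}  (via U e P Q, Q P Q)
FOLLOW(P) includes $ since P is the start symbol.
FOLLOW(P): in P->U e P Q, P is followed by Q with FIRST {c, y}; in P->Q P Q, P is followed by Q with FIRST {c, y}; in Q->y Q P c, P is followed by c with FIRST {c}. Thus FOLLOW(P) = {$, c, y}.
FOLLOW(U): in P->U e P Q, U is followed by e P Q with FIRST {e}; in U->c U c Q, U is followed by c Q with FIRST {c}. Thus FOLLOW(U) = {c, e}.
FOLLOW(Q): in P->U e P Q, the suffix after Q is empty, so FOLLOW(Q) ⊇ FOLLOW(P) = {$, c, y}; in P->Q P Q (occurrence 1), Q is followed by P Q with FIRST {c, e, y}; in P->Q P Q (occurrence 2), the suffix after Q is empty, so FOLLOW(Q) ⊇ FOLLOW(P) = {$, c, y}; in Q->y Q P c, Q is followed by P c with FIRST {c, e, y}; in U->c U c Q, the suffix after Q is empty, so FOLLOW(Q) ⊇ FOLLOW(U) = {c, e}. Thus FOLLOW(Q) = {$, c, e, y}.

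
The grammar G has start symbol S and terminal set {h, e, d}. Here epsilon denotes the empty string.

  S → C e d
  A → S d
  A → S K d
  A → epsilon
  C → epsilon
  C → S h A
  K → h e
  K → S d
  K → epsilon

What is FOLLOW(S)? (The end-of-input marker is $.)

FIRST(S) = {e}  (via C e d)
FIRST(A) = {epsilon, e}  (via S d, S K d)
FIRST(C) = {epsilon, e}  (via S h A)
FIRST(K) = {epsilon, e, h}  (via S d)
FOLLOW(S) includes $ since S is the start symbol.
FOLLOW(S): in A→S d, S is followed by d with FIRST {d}; in A→S K d, S is followed by K d with FIRST {d, e, h}; in C→S h A, S is followed by h A with FIRST {h}; in K→S d, S is followed by d with FIRST {d}. Thus FOLLOW(S) = {$, d, e, h}.
FOLLOW(C): in S→C e d, C is followed by e d with FIRST {e}. Thus FOLLOW(C) = {e}.
FOLLOW(A): in C→S h A, the suffix after A is empty, so FOLLOW(A) ⊇ FOLLOW(C) = {e}. Thus FOLLOW(A) = {e}.
FOLLOW(K): in A→S K d, K is followed by d with FIRST {d}. Thus FOLLOW(K) = {d}.

{$, d, e, h}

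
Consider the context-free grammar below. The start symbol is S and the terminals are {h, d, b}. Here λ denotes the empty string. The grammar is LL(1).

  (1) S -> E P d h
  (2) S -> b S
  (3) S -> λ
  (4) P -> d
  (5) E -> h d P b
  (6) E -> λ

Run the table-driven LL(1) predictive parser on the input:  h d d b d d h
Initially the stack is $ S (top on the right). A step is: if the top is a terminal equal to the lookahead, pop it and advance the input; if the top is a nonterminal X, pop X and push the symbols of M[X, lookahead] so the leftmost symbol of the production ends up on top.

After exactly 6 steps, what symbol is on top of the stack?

     Stack            Input            Action
  1  $ S              h d d b d d h $  expand S -> E P d h
  2  $ h d P E        h d d b d d h $  expand E -> h d P b
  3  $ h d P b P d h  h d d b d d h $  match h
  4  $ h d P b P d    d d b d d h $    match d
  5  $ h d P b P      d b d d h $      expand P -> d
  6  $ h d P b d      d b d d h $      match d
Stack after step 6: $ h d P b (top = b).

b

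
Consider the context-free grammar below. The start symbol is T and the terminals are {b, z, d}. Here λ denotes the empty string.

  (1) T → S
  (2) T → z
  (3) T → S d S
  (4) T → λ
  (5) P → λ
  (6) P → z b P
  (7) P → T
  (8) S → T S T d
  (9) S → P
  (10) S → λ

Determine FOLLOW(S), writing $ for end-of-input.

{$, d, z}

FIRST(T): from T→S we get {λ, d, z}; from T→z we get {z}; from T→S d S we get {d, z}; from T→λ we get {λ}. So FIRST(T) = {λ, d, z}.
FIRST(P): from P→λ we get {λ}; from P→z b P we get {z}; from P→T we get {λ, d, z}. So FIRST(P) = {λ, d, z}.
FIRST(S): from S→T S T d we get {d, z}; from S→P we get {λ, d, z}; from S→λ we get {λ}. So FIRST(S) = {λ, d, z}.
FOLLOW(T) includes $ since T is the start symbol.
FOLLOW(T): in P→T, the suffix after T is empty, so FOLLOW(T) ⊇ FOLLOW(P) = {$, d, z}; in S→T S T d (occurrence 1), T is followed by S T d with FIRST {d, z}; in S→T S T d (occurrence 2), T is followed by d with FIRST {d}. Thus FOLLOW(T) = {$, d, z}.
FOLLOW(S): in T→S, the suffix after S is empty, so FOLLOW(S) ⊇ FOLLOW(T) = {$, d, z}; in T→S d S (occurrence 1), S is followed by d S with FIRST {d}; in T→S d S (occurrence 2), the suffix after S is empty, so FOLLOW(S) ⊇ FOLLOW(T) = {$, d, z}; in S→T S T d, S is followed by T d with FIRST {d, z}. Thus FOLLOW(S) = {$, d, z}.
FOLLOW(P): in P→z b P, the suffix after P is empty (adds nothing new); in S→P, the suffix after P is empty, so FOLLOW(P) ⊇ FOLLOW(S) = {$, d, z}. Thus FOLLOW(P) = {$, d, z}.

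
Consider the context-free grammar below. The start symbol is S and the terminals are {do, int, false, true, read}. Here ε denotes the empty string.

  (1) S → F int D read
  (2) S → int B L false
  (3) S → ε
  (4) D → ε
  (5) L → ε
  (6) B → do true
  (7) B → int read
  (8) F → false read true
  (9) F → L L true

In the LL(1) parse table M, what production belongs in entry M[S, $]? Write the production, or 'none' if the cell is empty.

FIRST(D) = {ε}
FIRST(L) = {ε}
FIRST(B) = {do, int}
FIRST(F) = {false, true}  (via L L true)
FIRST(S) = {ε, false, int, true}  (via F int D read)
FOLLOW(S) includes $ since S is the start symbol.
FOLLOW(S): S appears on no right-hand side. Thus FOLLOW(S) = {$}.
For S → F int D read: FIRST(F int D read) = {false, true}, so it goes in M[S, t] for t ∈ {false, true}.
For S → int B L false: FIRST(int B L false) = {int}, so it goes in M[S, t] for t ∈ {int}.
For S → ε: FIRST(ε) = {ε}, so it goes in M[S, t] for t ∈ {}; since ε ∈ FIRST, also for every t ∈ FOLLOW(S) = {$}.

S → ε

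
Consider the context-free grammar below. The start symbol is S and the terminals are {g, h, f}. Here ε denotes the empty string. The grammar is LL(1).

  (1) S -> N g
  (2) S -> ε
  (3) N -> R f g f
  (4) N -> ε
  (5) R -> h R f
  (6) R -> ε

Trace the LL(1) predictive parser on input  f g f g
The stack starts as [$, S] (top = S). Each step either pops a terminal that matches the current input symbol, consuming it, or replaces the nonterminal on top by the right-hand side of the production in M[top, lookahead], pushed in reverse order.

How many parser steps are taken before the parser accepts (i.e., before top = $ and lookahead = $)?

step 1: stack=$ S  input=f g f g $  — expand S -> N g
step 2: stack=$ g N  input=f g f g $  — expand N -> R f g f
step 3: stack=$ g f g f R  input=f g f g $  — expand R -> ε
step 4: stack=$ g f g f  input=f g f g $  — match f
step 5: stack=$ g f g  input=g f g $  — match g
step 6: stack=$ g f  input=f g $  — match f
step 7: stack=$ g  input=g $  — match g
Accept reached after 7 steps.

7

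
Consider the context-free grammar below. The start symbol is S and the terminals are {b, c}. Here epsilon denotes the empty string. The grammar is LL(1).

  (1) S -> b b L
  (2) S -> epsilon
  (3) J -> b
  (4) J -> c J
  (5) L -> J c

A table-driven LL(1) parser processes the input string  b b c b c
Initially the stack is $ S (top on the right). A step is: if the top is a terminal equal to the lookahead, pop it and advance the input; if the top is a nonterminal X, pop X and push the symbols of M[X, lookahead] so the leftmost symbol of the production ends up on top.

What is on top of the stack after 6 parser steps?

J

step 1: stack=$ S  input=b b c b c $  — expand S -> b b L
step 2: stack=$ L b b  input=b b c b c $  — match b
step 3: stack=$ L b  input=b c b c $  — match b
step 4: stack=$ L  input=c b c $  — expand L -> J c
step 5: stack=$ c J  input=c b c $  — expand J -> c J
step 6: stack=$ c J c  input=c b c $  — match c
Stack after step 6: $ c J (top = J).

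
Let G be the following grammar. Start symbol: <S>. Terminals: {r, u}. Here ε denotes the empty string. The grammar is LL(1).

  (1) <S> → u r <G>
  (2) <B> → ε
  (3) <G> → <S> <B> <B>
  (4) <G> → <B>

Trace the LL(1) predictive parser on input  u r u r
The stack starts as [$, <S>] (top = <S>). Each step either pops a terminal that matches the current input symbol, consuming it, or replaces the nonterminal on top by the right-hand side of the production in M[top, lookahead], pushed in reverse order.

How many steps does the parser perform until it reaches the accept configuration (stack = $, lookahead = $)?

11

      Stack              Input      Action
   1  $ <S>              u r u r $  expand <S> → u r <G>
   2  $ <G> r u          u r u r $  match u
   3  $ <G> r            r u r $    match r
   4  $ <G>              u r $      expand <G> → <S> <B> <B>
   5  $ <B> <B> <S>      u r $      expand <S> → u r <G>
   6  $ <B> <B> <G> r u  u r $      match u
   7  $ <B> <B> <G> r    r $        match r
   8  $ <B> <B> <G>      $          expand <G> → <B>
   9  $ <B> <B> <B>      $          expand <B> → ε
  10  $ <B> <B>          $          expand <B> → ε
  11  $ <B>              $          expand <B> → ε
Accept reached after 11 steps.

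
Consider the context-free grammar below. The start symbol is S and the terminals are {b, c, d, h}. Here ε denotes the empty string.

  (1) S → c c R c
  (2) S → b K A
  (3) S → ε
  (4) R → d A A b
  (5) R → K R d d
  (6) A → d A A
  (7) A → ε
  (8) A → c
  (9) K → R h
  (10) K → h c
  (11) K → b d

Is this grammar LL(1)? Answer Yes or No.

FIRST(S) = {ε, b, c}
FIRST(R) = {b, d, h}
FIRST(A) = {ε, c, d}
FIRST(K) = {b, d, h}
FOLLOW(S) = {$}
FOLLOW(R) = {c, d, h}
FOLLOW(A) = {$, b, c, d}
FOLLOW(K) = {$, b, c, d, h}
Cell M[A, c] receives both A → ε and A → c — the grammar is not LL(1).

No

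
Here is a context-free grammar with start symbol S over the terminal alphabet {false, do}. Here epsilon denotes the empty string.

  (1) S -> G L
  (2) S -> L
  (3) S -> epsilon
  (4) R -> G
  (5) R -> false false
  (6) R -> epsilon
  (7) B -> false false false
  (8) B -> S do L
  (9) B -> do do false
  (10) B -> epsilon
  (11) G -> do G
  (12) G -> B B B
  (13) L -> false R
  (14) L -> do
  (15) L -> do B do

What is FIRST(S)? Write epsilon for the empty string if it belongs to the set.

FIRST(L): from L->false R we get {false}; from L->do we get {do}; from L->do B do we get {do}. So FIRST(L) = {do, false}.
FIRST(S): from S->G L we get {do, false}; from S->L we get {do, false}; from S->epsilon we get {epsilon}. So FIRST(S) = {epsilon, do, false}.
FIRST(B): from B->false false false we get {false}; from B->S do L we get {do, false}; from B->do do false we get {do}; from B->epsilon we get {epsilon}. So FIRST(B) = {epsilon, do, false}.
FIRST(G): from G->do G we get {do}; from G->B B B we get {epsilon, do, false}. So FIRST(G) = {epsilon, do, false}.
FIRST(R): from R->G we get {epsilon, do, false}; from R->false false we get {false}; from R->epsilon we get {epsilon}. So FIRST(R) = {epsilon, do, false}.

{epsilon, do, false}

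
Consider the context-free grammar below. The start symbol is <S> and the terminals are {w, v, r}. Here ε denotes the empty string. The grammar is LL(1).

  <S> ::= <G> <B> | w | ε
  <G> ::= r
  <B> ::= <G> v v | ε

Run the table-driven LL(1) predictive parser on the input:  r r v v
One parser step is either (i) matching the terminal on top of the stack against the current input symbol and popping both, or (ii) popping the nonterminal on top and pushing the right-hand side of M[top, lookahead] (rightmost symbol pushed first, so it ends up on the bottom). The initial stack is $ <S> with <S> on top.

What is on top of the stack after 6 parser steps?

     Stack      Input      Action
  1  $ <S>      r r v v $  expand <S> ::= <G> <B>
  2  $ <B> <G>  r r v v $  expand <G> ::= r
  3  $ <B> r    r r v v $  match r
  4  $ <B>      r v v $    expand <B> ::= <G> v v
  5  $ v v <G>  r v v $    expand <G> ::= r
  6  $ v v r    r v v $    match r
Stack after step 6: $ v v (top = v).

v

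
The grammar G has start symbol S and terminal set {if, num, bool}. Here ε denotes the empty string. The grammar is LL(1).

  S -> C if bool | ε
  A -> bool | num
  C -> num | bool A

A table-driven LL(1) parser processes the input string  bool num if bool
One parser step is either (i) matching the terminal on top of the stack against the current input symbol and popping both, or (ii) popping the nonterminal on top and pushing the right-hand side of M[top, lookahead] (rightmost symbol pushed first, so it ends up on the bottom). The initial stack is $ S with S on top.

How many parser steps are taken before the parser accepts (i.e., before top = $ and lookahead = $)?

     Stack             Input               Action
  1  $ S               bool num if bool $  expand S -> C if bool
  2  $ bool if C       bool num if bool $  expand C -> bool A
  3  $ bool if A bool  bool num if bool $  match bool
  4  $ bool if A       num if bool $       expand A -> num
  5  $ bool if num     num if bool $       match num
  6  $ bool if         if bool $           match if
  7  $ bool            bool $              match bool
Accept reached after 7 steps.

7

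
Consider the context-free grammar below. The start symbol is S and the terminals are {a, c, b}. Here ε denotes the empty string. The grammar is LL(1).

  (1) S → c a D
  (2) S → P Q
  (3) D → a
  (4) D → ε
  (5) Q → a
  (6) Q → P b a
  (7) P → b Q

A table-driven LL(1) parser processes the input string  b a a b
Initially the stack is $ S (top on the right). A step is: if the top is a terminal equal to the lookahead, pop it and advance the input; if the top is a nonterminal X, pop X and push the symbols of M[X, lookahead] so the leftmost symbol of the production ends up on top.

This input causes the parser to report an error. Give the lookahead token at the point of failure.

     Stack    Input      Action
  1  $ S      b a a b $  expand S → P Q
  2  $ Q P    b a a b $  expand P → b Q
  3  $ Q Q b  b a a b $  match b
  4  $ Q Q    a a b $    expand Q → a
  5  $ Q a    a a b $    match a
  6  $ Q      a b $      expand Q → a
  7  $ a      a b $      match a
  8  $        b $        error: stack empty but input remains

b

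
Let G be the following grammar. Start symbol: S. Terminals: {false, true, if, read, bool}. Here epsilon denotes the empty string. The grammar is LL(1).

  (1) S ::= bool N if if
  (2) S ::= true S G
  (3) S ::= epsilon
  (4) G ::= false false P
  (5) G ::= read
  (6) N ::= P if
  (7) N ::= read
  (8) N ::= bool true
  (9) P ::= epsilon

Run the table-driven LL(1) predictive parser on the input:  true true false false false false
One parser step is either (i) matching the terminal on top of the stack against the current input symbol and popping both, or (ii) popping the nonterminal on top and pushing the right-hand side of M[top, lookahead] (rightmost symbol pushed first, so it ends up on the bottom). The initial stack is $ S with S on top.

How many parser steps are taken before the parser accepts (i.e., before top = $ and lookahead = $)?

13

step 1: stack=$ S  input=true true false false false false $  — expand S ::= true S G
step 2: stack=$ G S true  input=true true false false false false $  — match true
step 3: stack=$ G S  input=true false false false false $  — expand S ::= true S G
step 4: stack=$ G G S true  input=true false false false false $  — match true
step 5: stack=$ G G S  input=false false false false $  — expand S ::= epsilon
step 6: stack=$ G G  input=false false false false $  — expand G ::= false false P
step 7: stack=$ G P false false  input=false false false false $  — match false
step 8: stack=$ G P false  input=false false false $  — match false
step 9: stack=$ G P  input=false false $  — expand P ::= epsilon
step 10: stack=$ G  input=false false $  — expand G ::= false false P
step 11: stack=$ P false false  input=false false $  — match false
step 12: stack=$ P false  input=false $  — match false
step 13: stack=$ P  input=$  — expand P ::= epsilon
Accept reached after 13 steps.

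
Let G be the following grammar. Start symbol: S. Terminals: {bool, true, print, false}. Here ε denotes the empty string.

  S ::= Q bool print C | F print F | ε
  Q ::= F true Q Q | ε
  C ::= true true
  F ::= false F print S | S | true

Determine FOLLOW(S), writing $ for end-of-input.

FIRST(C) = {true}
FIRST(S) = {ε, bool, false, print, true}  (via Q bool print C, F print F)
FIRST(F) = {ε, bool, false, print, true}  (via S)
FIRST(Q) = {ε, bool, false, print, true}  (via F true Q Q)
FOLLOW(S) includes $ since S is the start symbol.
FOLLOW(Q): in S::=Q bool print C, Q is followed by bool print C with FIRST {bool}; in Q::=F true Q Q (occurrence 1), Q is followed by Q with FIRST {ε, bool, false, print, true}; in Q::=F true Q Q (occurrence 1), the suffix after Q is nullable (adds nothing new); in Q::=F true Q Q (occurrence 2), the suffix after Q is empty (adds nothing new). Thus FOLLOW(Q) = {bool, false, print, true}.
FOLLOW(S): in F::=false F print S, the suffix after S is empty, so FOLLOW(S) ⊇ FOLLOW(F) = {$, print, true}; in F::=S, the suffix after S is empty, so FOLLOW(S) ⊇ FOLLOW(F) = {$, print, true}. Thus FOLLOW(S) = {$, print, true}.
FOLLOW(C): in S::=Q bool print C, the suffix after C is empty, so FOLLOW(C) ⊇ FOLLOW(S) = {$, print, true}. Thus FOLLOW(C) = {$, print, true}.
FOLLOW(F): in S::=F print F (occurrence 1), F is followed by print F with FIRST {print}; in S::=F print F (occurrence 2), the suffix after F is empty, so FOLLOW(F) ⊇ FOLLOW(S) = {$, print, true}; in Q::=F true Q Q, F is followed by true Q Q with FIRST {true}; in F::=false F print S, F is followed by print S with FIRST {print}. Thus FOLLOW(F) = {$, print, true}.

{$, print, true}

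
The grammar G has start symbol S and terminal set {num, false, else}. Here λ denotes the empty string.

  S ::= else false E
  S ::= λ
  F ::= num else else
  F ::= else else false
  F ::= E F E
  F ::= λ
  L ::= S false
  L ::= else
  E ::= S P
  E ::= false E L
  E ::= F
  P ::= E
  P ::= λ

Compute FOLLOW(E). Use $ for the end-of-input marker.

{$, else, false, num}

FIRST(S): from S::=else false E we get {else}; from S::=λ we get {λ}. So FIRST(S) = {λ, else}.
FIRST(L): from L::=S false we get {else, false}; from L::=else we get {else}. So FIRST(L) = {else, false}.
FIRST(F): from F::=num else else we get {num}; from F::=else else false we get {else}; from F::=E F E we get {λ, else, false, num}; from F::=λ we get {λ}. So FIRST(F) = {λ, else, false, num}.
FIRST(E): from E::=S P we get {λ, else, false, num}; from E::=false E L we get {false}; from E::=F we get {λ, else, false, num}. So FIRST(E) = {λ, else, false, num}.
FIRST(P): from P::=E we get {λ, else, false, num}; from P::=λ we get {λ}. So FIRST(P) = {λ, else, false, num}.
FOLLOW(S) includes $ since S is the start symbol.
FOLLOW(S): in L::=S false, S is followed by false with FIRST {false}; in E::=S P, S is followed by P with FIRST {λ, else, false, num}; in E::=S P, the suffix after S is nullable, so FOLLOW(S) ⊇ FOLLOW(E) = {$, else, false, num}. Thus FOLLOW(S) = {$, else, false, num}.
FOLLOW(F): in F::=E F E, F is followed by E with FIRST {λ, else, false, num}; in F::=E F E, the suffix after F is nullable (adds nothing new); in E::=F, the suffix after F is empty, so FOLLOW(F) ⊇ FOLLOW(E) = {$, else, false, num}. Thus FOLLOW(F) = {$, else, false, num}.
FOLLOW(L): in E::=false E L, the suffix after L is empty, so FOLLOW(L) ⊇ FOLLOW(E) = {$, else, false, num}. Thus FOLLOW(L) = {$, else, false, num}.
FOLLOW(E): in S::=else false E, the suffix after E is empty, so FOLLOW(E) ⊇ FOLLOW(S) = {$, else, false, num}; in F::=E F E (occurrence 1), E is followed by F E with FIRST {λ, else, false, num}; in F::=E F E (occurrence 1), the suffix after E is nullable, so FOLLOW(E) ⊇ FOLLOW(F) = {$, else, false, num}; in F::=E F E (occurrence 2), the suffix after E is empty, so FOLLOW(E) ⊇ FOLLOW(F) = {$, else, false, num}; in E::=false E L, E is followed by L with FIRST {else, false}; in P::=E, the suffix after E is empty, so FOLLOW(E) ⊇ FOLLOW(P) = {$, else, false, num}. Thus FOLLOW(E) = {$, else, false, num}.
FOLLOW(P): in E::=S P, the suffix after P is empty, so FOLLOW(P) ⊇ FOLLOW(E) = {$, else, false, num}. Thus FOLLOW(P) = {$, else, false, num}.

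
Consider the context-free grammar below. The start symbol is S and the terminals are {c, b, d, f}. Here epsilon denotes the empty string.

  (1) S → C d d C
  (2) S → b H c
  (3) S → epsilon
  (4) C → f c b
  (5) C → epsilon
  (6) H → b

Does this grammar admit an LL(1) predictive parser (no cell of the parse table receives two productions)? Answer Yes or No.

FIRST(S) = {epsilon, b, d, f}
FIRST(C) = {epsilon, f}
FIRST(H) = {b}
FOLLOW(S) = {$}
FOLLOW(C) = {$, d}
FOLLOW(H) = {c}
Each cell of M receives at most one production.

Yes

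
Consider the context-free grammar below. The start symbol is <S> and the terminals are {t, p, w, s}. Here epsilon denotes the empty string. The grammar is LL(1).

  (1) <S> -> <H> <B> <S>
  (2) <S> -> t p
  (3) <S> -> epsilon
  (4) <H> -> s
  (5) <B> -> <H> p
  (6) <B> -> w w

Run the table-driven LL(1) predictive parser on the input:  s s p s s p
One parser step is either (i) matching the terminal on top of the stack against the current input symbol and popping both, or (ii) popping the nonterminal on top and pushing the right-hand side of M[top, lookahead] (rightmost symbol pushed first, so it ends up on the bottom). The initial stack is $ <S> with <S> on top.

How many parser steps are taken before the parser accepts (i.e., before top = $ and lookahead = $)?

      Stack          Input          Action
   1  $ <S>          s s p s s p $  expand <S> -> <H> <B> <S>
   2  $ <S> <B> <H>  s s p s s p $  expand <H> -> s
   3  $ <S> <B> s    s s p s s p $  match s
   4  $ <S> <B>      s p s s p $    expand <B> -> <H> p
   5  $ <S> p <H>    s p s s p $    expand <H> -> s
   6  $ <S> p s      s p s s p $    match s
   7  $ <S> p        p s s p $      match p
   8  $ <S>          s s p $        expand <S> -> <H> <B> <S>
   9  $ <S> <B> <H>  s s p $        expand <H> -> s
  10  $ <S> <B> s    s s p $        match s
  11  $ <S> <B>      s p $          expand <B> -> <H> p
  12  $ <S> p <H>    s p $          expand <H> -> s
  13  $ <S> p s      s p $          match s
  14  $ <S> p        p $            match p
  15  $ <S>          $              expand <S> -> epsilon
Accept reached after 15 steps.

15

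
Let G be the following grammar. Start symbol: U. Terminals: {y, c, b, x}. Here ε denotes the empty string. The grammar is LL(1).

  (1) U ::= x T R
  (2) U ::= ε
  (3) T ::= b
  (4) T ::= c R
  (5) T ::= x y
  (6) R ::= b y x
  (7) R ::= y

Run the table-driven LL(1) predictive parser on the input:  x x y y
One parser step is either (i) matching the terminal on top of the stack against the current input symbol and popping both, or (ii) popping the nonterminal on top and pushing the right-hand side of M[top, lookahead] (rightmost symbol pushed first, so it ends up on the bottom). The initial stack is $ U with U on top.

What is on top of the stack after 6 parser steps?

y

     Stack    Input      Action
  1  $ U      x x y y $  expand U ::= x T R
  2  $ R T x  x x y y $  match x
  3  $ R T    x y y $    expand T ::= x y
  4  $ R y x  x y y $    match x
  5  $ R y    y y $      match y
  6  $ R      y $        expand R ::= y
Stack after step 6: $ y (top = y).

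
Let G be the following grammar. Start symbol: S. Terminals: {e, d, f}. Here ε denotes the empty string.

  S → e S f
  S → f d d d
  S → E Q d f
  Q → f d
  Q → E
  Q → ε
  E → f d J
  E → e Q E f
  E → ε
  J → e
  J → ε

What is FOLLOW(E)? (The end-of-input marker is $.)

{d, e, f}

FIRST(E): from E→f d J we get {f}; from E→e Q E f we get {e}; from E→ε we get {ε}. So FIRST(E) = {ε, e, f}.
FIRST(J): from J→e we get {e}; from J→ε we get {ε}. So FIRST(J) = {ε, e}.
FIRST(Q): from Q→f d we get {f}; from Q→E we get {ε, e, f}; from Q→ε we get {ε}. So FIRST(Q) = {ε, e, f}.
FIRST(S): from S→e S f we get {e}; from S→f d d d we get {f}; from S→E Q d f we get {d, e, f}. So FIRST(S) = {d, e, f}.
FOLLOW(S) includes $ since S is the start symbol.
FOLLOW(S): in S→e S f, S is followed by f with FIRST {f}. Thus FOLLOW(S) = {$, f}.
FOLLOW(Q): in S→E Q d f, Q is followed by d f with FIRST {d}; in E→e Q E f, Q is followed by E f with FIRST {e, f}. Thus FOLLOW(Q) = {d, e, f}.
FOLLOW(E): in S→E Q d f, E is followed by Q d f with FIRST {d, e, f}; in Q→E, the suffix after E is empty, so FOLLOW(E) ⊇ FOLLOW(Q) = {d, e, f}; in E→e Q E f, E is followed by f with FIRST {f}. Thus FOLLOW(E) = {d, e, f}.
FOLLOW(J): in E→f d J, the suffix after J is empty, so FOLLOW(J) ⊇ FOLLOW(E) = {d, e, f}. Thus FOLLOW(J) = {d, e, f}.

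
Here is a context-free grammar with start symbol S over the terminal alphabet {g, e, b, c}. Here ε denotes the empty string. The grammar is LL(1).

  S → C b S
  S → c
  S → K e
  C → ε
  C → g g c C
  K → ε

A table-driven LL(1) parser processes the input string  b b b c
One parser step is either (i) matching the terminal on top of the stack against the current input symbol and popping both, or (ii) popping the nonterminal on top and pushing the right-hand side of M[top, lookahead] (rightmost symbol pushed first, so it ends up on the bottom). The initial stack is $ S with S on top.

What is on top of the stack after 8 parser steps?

b

step 1: stack=$ S  input=b b b c $  — expand S → C b S
step 2: stack=$ S b C  input=b b b c $  — expand C → ε
step 3: stack=$ S b  input=b b b c $  — match b
step 4: stack=$ S  input=b b c $  — expand S → C b S
step 5: stack=$ S b C  input=b b c $  — expand C → ε
step 6: stack=$ S b  input=b b c $  — match b
step 7: stack=$ S  input=b c $  — expand S → C b S
step 8: stack=$ S b C  input=b c $  — expand C → ε
Stack after step 8: $ S b (top = b).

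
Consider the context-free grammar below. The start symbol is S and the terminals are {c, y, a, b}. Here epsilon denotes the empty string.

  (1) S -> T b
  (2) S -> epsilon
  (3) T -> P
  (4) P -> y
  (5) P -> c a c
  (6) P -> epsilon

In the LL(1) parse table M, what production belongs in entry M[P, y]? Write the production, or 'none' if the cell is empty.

P -> y

FIRST(P): from P->y we get {y}; from P->c a c we get {c}; from P->epsilon we get {epsilon}. So FIRST(P) = {epsilon, c, y}.
FIRST(T): from T->P we get {epsilon, c, y}. So FIRST(T) = {epsilon, c, y}.
FIRST(S): from S->T b we get {b, c, y}; from S->epsilon we get {epsilon}. So FIRST(S) = {epsilon, b, c, y}.
FOLLOW(S) includes $ since S is the start symbol.
FOLLOW(T): in S->T b, T is followed by b with FIRST {b}. Thus FOLLOW(T) = {b}.
FOLLOW(P): in T->P, the suffix after P is empty, so FOLLOW(P) ⊇ FOLLOW(T) = {b}. Thus FOLLOW(P) = {b}.
For P -> y: FIRST(y) = {y}, so it goes in M[P, t] for t ∈ {y}.
For P -> c a c: FIRST(c a c) = {c}, so it goes in M[P, t] for t ∈ {c}.
For P -> epsilon: FIRST(epsilon) = {epsilon}, so it goes in M[P, t] for t ∈ {}; since epsilon ∈ FIRST, also for every t ∈ FOLLOW(P) = {b}.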